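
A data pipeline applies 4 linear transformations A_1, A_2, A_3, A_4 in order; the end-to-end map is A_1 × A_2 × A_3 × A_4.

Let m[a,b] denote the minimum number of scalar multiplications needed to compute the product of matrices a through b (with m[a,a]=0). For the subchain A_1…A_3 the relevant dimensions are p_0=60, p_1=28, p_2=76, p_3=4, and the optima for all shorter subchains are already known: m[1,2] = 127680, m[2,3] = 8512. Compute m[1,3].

m[1,3] = min over k∈[1,2] of m[1,k]+m[k+1,3]+p_{0}·p_k·p_{3}.
k=1: 0 + 8512 + 60·28·4 = 15232; k=2: 127680 + 0 + 60·76·4 = 145920.
Minimum: 15232 at k=1.

15232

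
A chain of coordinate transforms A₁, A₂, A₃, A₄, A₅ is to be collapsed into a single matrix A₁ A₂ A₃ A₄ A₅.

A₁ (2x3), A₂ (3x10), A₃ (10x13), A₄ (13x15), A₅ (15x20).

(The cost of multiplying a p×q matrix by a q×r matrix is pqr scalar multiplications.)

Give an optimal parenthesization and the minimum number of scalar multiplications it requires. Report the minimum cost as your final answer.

Adjacent pairs: A₁A₂ = 2·3·10 = 60; A₂A₃ = 3·10·13 = 390; A₃A₄ = 10·13·15 = 1950; A₄A₅ = 13·15·20 = 3900.
Length 3: A₁..A₃: k=1: 0+390+2·3·13=468; k=2: 60+0+2·10·13=320 → min 320 | A₂..A₄: k=2: 0+1950+3·10·15=2400; k=3: 390+0+3·13·15=975 → min 975 | A₃..A₅: k=3: 0+3900+10·13·20=6500; k=4: 1950+0+10·15·20=4950 → min 4950.
Length 4: A₁..A₄: k=1: 0+975+2·3·15=1065; k=2: 60+1950+2·10·15=2310; k=3: 320+0+2·13·15=710 → min 710 | A₂..A₅: k=2: 0+4950+3·10·20=5550; k=3: 390+3900+3·13·20=5070; k=4: 975+0+3·15·20=1875 → min 1875.
Length 5: A₁..A₅: k=1: 0+1875+2·3·20=1995; k=2: 60+4950+2·10·20=5410; k=3: 320+3900+2·13·20=4740; k=4: 710+0+2·15·20=1310 → min 1310.
Optimal parenthesization: ((((A₁ A₂) A₃) A₄) A₅) with cost 1310.

1310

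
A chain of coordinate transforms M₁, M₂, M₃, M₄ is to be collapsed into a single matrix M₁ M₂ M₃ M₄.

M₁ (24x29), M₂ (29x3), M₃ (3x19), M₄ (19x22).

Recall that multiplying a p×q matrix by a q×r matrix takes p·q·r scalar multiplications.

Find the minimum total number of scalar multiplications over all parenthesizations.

4926

Adjacent pairs: M₁M₂ = 24·29·3 = 2088; M₂M₃ = 29·3·19 = 1653; M₃M₄ = 3·19·22 = 1254.
Length 3: M₁..M₃: k=1: 0+1653+24·29·19=14877; k=2: 2088+0+24·3·19=3456 → min 3456 | M₂..M₄: k=2: 0+1254+29·3·22=3168; k=3: 1653+0+29·19·22=13775 → min 3168.
Length 4: M₁..M₄: k=1: 0+3168+24·29·22=18480; k=2: 2088+1254+24·3·22=4926; k=3: 3456+0+24·19·22=13488 → min 4926.
Optimal order: ((M₁ M₂) (M₃ M₄)) with cost 4926.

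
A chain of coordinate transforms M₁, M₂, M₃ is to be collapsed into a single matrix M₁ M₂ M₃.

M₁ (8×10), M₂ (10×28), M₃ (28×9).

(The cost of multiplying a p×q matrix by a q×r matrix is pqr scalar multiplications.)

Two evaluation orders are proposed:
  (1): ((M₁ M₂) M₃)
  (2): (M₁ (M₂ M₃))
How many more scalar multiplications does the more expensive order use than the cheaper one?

1016

Order (1) = ((M₁ M₂) M₃): (M₁ M₂): 8×10 by 10×28 → 8×28, cost 8·10·28 = 2240; ((M₁ M₂) M₃): 8×28 by 28×9 → 8×9, cost 8·28·9 = 2016; cumulative 4256. Total 4256.
Order (2) = (M₁ (M₂ M₃)): (M₂ M₃): 10×28 by 28×9 → 10×9, cost 10·28·9 = 2520; (M₁ (M₂ M₃)): 8×10 by 10×9 → 8×9, cost 8·10·9 = 720; cumulative 3240. Total 3240.
Difference: |4256 − 3240| = 1016.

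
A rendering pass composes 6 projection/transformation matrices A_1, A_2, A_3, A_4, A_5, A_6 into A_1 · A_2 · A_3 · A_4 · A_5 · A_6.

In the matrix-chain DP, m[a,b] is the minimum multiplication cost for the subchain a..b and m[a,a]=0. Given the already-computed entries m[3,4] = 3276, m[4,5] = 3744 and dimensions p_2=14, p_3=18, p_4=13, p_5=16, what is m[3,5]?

m[3,5] = min over k∈[3,4] of m[3,k]+m[k+1,5]+p_{2}·p_k·p_{5}.
k=3: 0 + 3744 + 14·18·16 = 7776; k=4: 3276 + 0 + 14·13·16 = 6188.
Minimum: 6188 at k=4.

6188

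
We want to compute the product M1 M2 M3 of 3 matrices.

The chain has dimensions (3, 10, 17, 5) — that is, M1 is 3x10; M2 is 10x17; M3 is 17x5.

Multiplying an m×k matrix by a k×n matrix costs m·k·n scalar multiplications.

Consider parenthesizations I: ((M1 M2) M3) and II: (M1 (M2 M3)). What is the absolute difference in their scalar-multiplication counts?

Order I = ((M1 M2) M3): (M1 M2): 3×10 by 10×17 → 3×17, cost 3·10·17 = 510; ((M1 M2) M3): 3×17 by 17×5 → 3×5, cost 3·17·5 = 255; cumulative 765. Total 765.
Order II = (M1 (M2 M3)): (M2 M3): 10×17 by 17×5 → 10×5, cost 10·17·5 = 850; (M1 (M2 M3)): 3×10 by 10×5 → 3×5, cost 3·10·5 = 150; cumulative 1000. Total 1000.
Difference: |765 − 1000| = 235.

235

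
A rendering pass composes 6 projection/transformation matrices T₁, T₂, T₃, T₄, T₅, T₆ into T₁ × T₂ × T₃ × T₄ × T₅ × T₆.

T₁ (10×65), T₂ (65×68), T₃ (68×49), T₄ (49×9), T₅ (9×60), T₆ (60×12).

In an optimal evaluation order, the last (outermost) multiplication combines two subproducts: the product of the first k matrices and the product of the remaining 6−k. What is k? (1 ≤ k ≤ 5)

4

Adjacent pairs: T₁T₂ = 10·65·68 = 44200; T₂T₃ = 65·68·49 = 216580; T₃T₄ = 68·49·9 = 29988; T₄T₅ = 49·9·60 = 26460; T₅T₆ = 9·60·12 = 6480.
Length 3: T₁..T₃: k=1: 0+216580+10·65·49=248430; k=2: 44200+0+10·68·49=77520 → min 77520 | T₂..T₄: k=2: 0+29988+65·68·9=69768; k=3: 216580+0+65·49·9=245245 → min 69768 | T₃..T₅: k=3: 0+26460+68·49·60=226380; k=4: 29988+0+68·9·60=66708 → min 66708 | T₄..T₆: k=4: 0+6480+49·9·12=11772; k=5: 26460+0+49·60·12=61740 → min 11772.
Length 4: T₁..T₄: k=1: 0+69768+10·65·9=75618; k=2: 44200+29988+10·68·9=80308; k=3: 77520+0+10·49·9=81930 → min 75618 | T₂..T₅: k=2: 0+66708+65·68·60=331908; k=3: 216580+26460+65·49·60=434140; k=4: 69768+0+65·9·60=104868 → min 104868 | T₃..T₆: k=3: 0+11772+68·49·12=51756; k=4: 29988+6480+68·9·12=43812; k=5: 66708+0+68·60·12=115668 → min 43812.
Length 5: T₁..T₅: k=1: 0+104868+10·65·60=143868; k=2: 44200+66708+10·68·60=151708; k=3: 77520+26460+10·49·60=133380; k=4: 75618+0+10·9·60=81018 → min 81018 | T₂..T₆: k=2: 0+43812+65·68·12=96852; k=3: 216580+11772+65·49·12=266572; k=4: 69768+6480+65·9·12=83268; k=5: 104868+0+65·60·12=151668 → min 83268.
Top-level splits: k=1: (T₁..T₁)·(T₂..T₆) → 0+83268+10·65·12 = 91068; k=2: (T₁..T₂)·(T₃..T₆) → 44200+43812+10·68·12 = 96172; k=3: (T₁..T₃)·(T₄..T₆) → 77520+11772+10·49·12 = 95172; k=4: (T₁..T₄)·(T₅..T₆) → 75618+6480+10·9·12 = 83178; k=5: (T₁..T₅)·(T₆..T₆) → 81018+0+10·60·12 = 88218.
Best split is after T₄, i.e. k = 4.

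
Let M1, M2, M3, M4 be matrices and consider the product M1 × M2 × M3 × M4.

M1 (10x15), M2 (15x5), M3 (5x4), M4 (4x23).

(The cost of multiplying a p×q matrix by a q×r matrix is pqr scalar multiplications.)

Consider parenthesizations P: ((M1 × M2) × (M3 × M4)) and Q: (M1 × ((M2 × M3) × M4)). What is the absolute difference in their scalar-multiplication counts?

2770

Order P = ((M1 × M2) × (M3 × M4)): (M1 × M2): 10×15 by 15×5 → 10×5, cost 10·15·5 = 750; (M3 × M4): 5×4 by 4×23 → 5×23, cost 5·4·23 = 460; ((M1 × M2) × (M3 × M4)): 10×5 by 5×23 → 10×23, cost 10·5·23 = 1150; cumulative 2360. Total 2360.
Order Q = (M1 × ((M2 × M3) × M4)): (M2 × M3): 15×5 by 5×4 → 15×4, cost 15·5·4 = 300; ((M2 × M3) × M4): 15×4 by 4×23 → 15×23, cost 15·4·23 = 1380; cumulative 1680; (M1 × ((M2 × M3) × M4)): 10×15 by 15×23 → 10×23, cost 10·15·23 = 3450; cumulative 5130. Total 5130.
Difference: |2360 − 5130| = 2770.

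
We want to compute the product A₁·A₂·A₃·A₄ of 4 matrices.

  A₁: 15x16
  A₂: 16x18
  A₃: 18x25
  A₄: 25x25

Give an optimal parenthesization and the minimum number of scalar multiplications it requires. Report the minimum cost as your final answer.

20445

Adjacent pairs: A₁A₂ = 15·16·18 = 4320; A₂A₃ = 16·18·25 = 7200; A₃A₄ = 18·25·25 = 11250.
Length 3: A₁..A₃: k=1: 0+7200+15·16·25=13200; k=2: 4320+0+15·18·25=11070 → min 11070 | A₂..A₄: k=2: 0+11250+16·18·25=18450; k=3: 7200+0+16·25·25=17200 → min 17200.
Length 4: A₁..A₄: k=1: 0+17200+15·16·25=23200; k=2: 4320+11250+15·18·25=22320; k=3: 11070+0+15·25·25=20445 → min 20445.
Optimal parenthesization: (((A₁·A₂)·A₃)·A₄) with cost 20445.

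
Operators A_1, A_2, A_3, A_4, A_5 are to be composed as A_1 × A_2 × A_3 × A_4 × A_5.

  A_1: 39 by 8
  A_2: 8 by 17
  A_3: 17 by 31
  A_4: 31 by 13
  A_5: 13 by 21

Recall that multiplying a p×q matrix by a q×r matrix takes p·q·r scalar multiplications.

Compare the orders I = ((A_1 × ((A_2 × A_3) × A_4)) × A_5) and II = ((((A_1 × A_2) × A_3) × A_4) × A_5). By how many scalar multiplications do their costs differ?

30078

Order I = ((A_1 × ((A_2 × A_3) × A_4)) × A_5): (A_2 × A_3): 8×17 by 17×31 → 8×31, cost 8·17·31 = 4216; ((A_2 × A_3) × A_4): 8×31 by 31×13 → 8×13, cost 8·31·13 = 3224; cumulative 7440; (A_1 × ((A_2 × A_3) × A_4)): 39×8 by 8×13 → 39×13, cost 39·8·13 = 4056; cumulative 11496; ((A_1 × ((A_2 × A_3) × A_4)) × A_5): 39×13 by 13×21 → 39×21, cost 39·13·21 = 10647; cumulative 22143. Total 22143.
Order II = ((((A_1 × A_2) × A_3) × A_4) × A_5): (A_1 × A_2): 39×8 by 8×17 → 39×17, cost 39·8·17 = 5304; ((A_1 × A_2) × A_3): 39×17 by 17×31 → 39×31, cost 39·17·31 = 20553; cumulative 25857; (((A_1 × A_2) × A_3) × A_4): 39×31 by 31×13 → 39×13, cost 39·31·13 = 15717; cumulative 41574; ((((A_1 × A_2) × A_3) × A_4) × A_5): 39×13 by 13×21 → 39×21, cost 39·13·21 = 10647; cumulative 52221. Total 52221.
Difference: |22143 − 52221| = 30078.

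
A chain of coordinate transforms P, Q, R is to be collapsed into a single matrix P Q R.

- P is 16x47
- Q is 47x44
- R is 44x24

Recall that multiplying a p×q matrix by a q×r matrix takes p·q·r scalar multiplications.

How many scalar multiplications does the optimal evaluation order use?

49984

Order (P (Q R)): (Q R): 47×44 by 44×24 → 47×24, cost 47·44·24 = 49632; (P (Q R)): 16×47 by 47×24 → 16×24, cost 16·47·24 = 18048; cumulative 67680. Total 67680.
Order ((P Q) R): (P Q): 16×47 by 47×44 → 16×44, cost 16·47·44 = 33088; ((P Q) R): 16×44 by 44×24 → 16×24, cost 16·44·24 = 16896; cumulative 49984. Total 49984.
Minimum: 49984.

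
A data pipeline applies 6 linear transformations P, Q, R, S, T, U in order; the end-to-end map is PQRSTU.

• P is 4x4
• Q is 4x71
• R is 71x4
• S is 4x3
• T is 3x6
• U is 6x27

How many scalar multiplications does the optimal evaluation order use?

1952

Adjacent pairs: PQ = 4·4·71 = 1136; QR = 4·71·4 = 1136; RS = 71·4·3 = 852; ST = 4·3·6 = 72; TU = 3·6·27 = 486.
Length 3: P..R: k=1: 0+1136+4·4·4=1200; k=2: 1136+0+4·71·4=2272 → min 1200 | Q..S: k=2: 0+852+4·71·3=1704; k=3: 1136+0+4·4·3=1184 → min 1184 | R..T: k=3: 0+72+71·4·6=1776; k=4: 852+0+71·3·6=2130 → min 1776 | S..U: k=4: 0+486+4·3·27=810; k=5: 72+0+4·6·27=720 → min 720.
Length 4: P..S: k=1: 0+1184+4·4·3=1232; k=2: 1136+852+4·71·3=2840; k=3: 1200+0+4·4·3=1248 → min 1232 | Q..T: k=2: 0+1776+4·71·6=3480; k=3: 1136+72+4·4·6=1304; k=4: 1184+0+4·3·6=1256 → min 1256 | R..U: k=3: 0+720+71·4·27=8388; k=4: 852+486+71·3·27=7089; k=5: 1776+0+71·6·27=13278 → min 7089.
Length 5: P..T: k=1: 0+1256+4·4·6=1352; k=2: 1136+1776+4·71·6=4616; k=3: 1200+72+4·4·6=1368; k=4: 1232+0+4·3·6=1304 → min 1304 | Q..U: k=2: 0+7089+4·71·27=14757; k=3: 1136+720+4·4·27=2288; k=4: 1184+486+4·3·27=1994; k=5: 1256+0+4·6·27=1904 → min 1904.
Length 6: P..U: k=1: 0+1904+4·4·27=2336; k=2: 1136+7089+4·71·27=15893; k=3: 1200+720+4·4·27=2352; k=4: 1232+486+4·3·27=2042; k=5: 1304+0+4·6·27=1952 → min 1952.
Optimal order: (((P((QR)S))T)U) with cost 1952.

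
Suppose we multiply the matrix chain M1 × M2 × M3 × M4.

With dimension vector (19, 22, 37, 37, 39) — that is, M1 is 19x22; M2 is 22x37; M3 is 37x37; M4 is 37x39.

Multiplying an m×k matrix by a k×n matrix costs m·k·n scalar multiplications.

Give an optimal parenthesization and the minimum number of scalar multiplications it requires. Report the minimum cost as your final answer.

68894

Adjacent pairs: M1M2 = 19·22·37 = 15466; M2M3 = 22·37·37 = 30118; M3M4 = 37·37·39 = 53391.
Length 3: M1..M3: k=1: 0+30118+19·22·37=45584; k=2: 15466+0+19·37·37=41477 → min 41477 | M2..M4: k=2: 0+53391+22·37·39=85137; k=3: 30118+0+22·37·39=61864 → min 61864.
Length 4: M1..M4: k=1: 0+61864+19·22·39=78166; k=2: 15466+53391+19·37·39=96274; k=3: 41477+0+19·37·39=68894 → min 68894.
Optimal parenthesization: (((M1 × M2) × M3) × M4) with cost 68894.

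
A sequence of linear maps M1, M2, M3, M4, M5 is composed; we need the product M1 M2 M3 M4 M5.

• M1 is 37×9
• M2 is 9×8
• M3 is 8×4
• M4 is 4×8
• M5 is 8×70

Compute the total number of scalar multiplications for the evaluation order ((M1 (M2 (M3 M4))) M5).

(M3 M4): 8×4 by 4×8 → 8×8, cost 8·4·8 = 256
(M2 (M3 M4)): 9×8 by 8×8 → 9×8, cost 9·8·8 = 576; cumulative 832
(M1 (M2 (M3 M4))): 37×9 by 9×8 → 37×8, cost 37·9·8 = 2664; cumulative 3496
((M1 (M2 (M3 M4))) M5): 37×8 by 8×70 → 37×70, cost 37·8·70 = 20720; cumulative 24216
Total: 24216 scalar multiplications.

24216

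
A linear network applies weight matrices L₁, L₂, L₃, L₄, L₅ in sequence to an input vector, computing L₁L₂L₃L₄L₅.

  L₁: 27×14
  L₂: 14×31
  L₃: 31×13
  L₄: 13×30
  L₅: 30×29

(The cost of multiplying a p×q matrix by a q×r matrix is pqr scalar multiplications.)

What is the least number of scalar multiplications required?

32045

Adjacent pairs: L₁L₂ = 27·14·31 = 11718; L₂L₃ = 14·31·13 = 5642; L₃L₄ = 31·13·30 = 12090; L₄L₅ = 13·30·29 = 11310.
Length 3: L₁..L₃: k=1: 0+5642+27·14·13=10556; k=2: 11718+0+27·31·13=22599 → min 10556 | L₂..L₄: k=2: 0+12090+14·31·30=25110; k=3: 5642+0+14·13·30=11102 → min 11102 | L₃..L₅: k=3: 0+11310+31·13·29=22997; k=4: 12090+0+31·30·29=39060 → min 22997.
Length 4: L₁..L₄: k=1: 0+11102+27·14·30=22442; k=2: 11718+12090+27·31·30=48918; k=3: 10556+0+27·13·30=21086 → min 21086 | L₂..L₅: k=2: 0+22997+14·31·29=35583; k=3: 5642+11310+14·13·29=22230; k=4: 11102+0+14·30·29=23282 → min 22230.
Length 5: L₁..L₅: k=1: 0+22230+27·14·29=33192; k=2: 11718+22997+27·31·29=58988; k=3: 10556+11310+27·13·29=32045; k=4: 21086+0+27·30·29=44576 → min 32045.
Optimal order: ((L₁(L₂L₃))(L₄L₅)) with cost 32045.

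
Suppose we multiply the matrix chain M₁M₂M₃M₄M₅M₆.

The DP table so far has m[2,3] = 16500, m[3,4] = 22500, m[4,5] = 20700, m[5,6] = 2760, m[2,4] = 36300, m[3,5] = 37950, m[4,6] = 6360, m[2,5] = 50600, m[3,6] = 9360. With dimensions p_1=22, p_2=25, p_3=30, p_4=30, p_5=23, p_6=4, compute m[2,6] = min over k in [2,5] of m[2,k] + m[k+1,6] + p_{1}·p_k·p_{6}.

11560

m[2,6] = min over k∈[2,5] of m[2,k]+m[k+1,6]+p_{1}·p_k·p_{6}.
k=2: 0 + 9360 + 22·25·4 = 11560; k=3: 16500 + 6360 + 22·30·4 = 25500; k=4: 36300 + 2760 + 22·30·4 = 41700; k=5: 50600 + 0 + 22·23·4 = 52624.
Minimum: 11560 at k=2.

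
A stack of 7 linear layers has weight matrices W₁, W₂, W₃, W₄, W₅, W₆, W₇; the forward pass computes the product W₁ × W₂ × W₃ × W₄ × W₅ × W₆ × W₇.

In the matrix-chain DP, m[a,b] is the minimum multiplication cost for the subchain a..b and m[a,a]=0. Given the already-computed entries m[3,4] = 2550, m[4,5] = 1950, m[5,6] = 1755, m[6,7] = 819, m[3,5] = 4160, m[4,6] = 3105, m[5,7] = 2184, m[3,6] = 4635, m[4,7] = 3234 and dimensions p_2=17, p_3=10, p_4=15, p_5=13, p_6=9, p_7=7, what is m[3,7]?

m[3,7] = min over k∈[3,6] of m[3,k]+m[k+1,7]+p_{2}·p_k·p_{7}.
k=3: 0 + 3234 + 17·10·7 = 4424; k=4: 2550 + 2184 + 17·15·7 = 6519; k=5: 4160 + 819 + 17·13·7 = 6526; k=6: 4635 + 0 + 17·9·7 = 5706.
Minimum: 4424 at k=3.

4424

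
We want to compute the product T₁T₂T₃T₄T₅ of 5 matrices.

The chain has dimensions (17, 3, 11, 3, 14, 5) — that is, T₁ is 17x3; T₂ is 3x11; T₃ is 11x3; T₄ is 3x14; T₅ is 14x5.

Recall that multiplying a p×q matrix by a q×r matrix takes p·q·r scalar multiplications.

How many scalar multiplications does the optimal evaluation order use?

609

Adjacent pairs: T₁T₂ = 17·3·11 = 561; T₂T₃ = 3·11·3 = 99; T₃T₄ = 11·3·14 = 462; T₄T₅ = 3·14·5 = 210.
Length 3: T₁..T₃: k=1: 0+99+17·3·3=252; k=2: 561+0+17·11·3=1122 → min 252 | T₂..T₄: k=2: 0+462+3·11·14=924; k=3: 99+0+3·3·14=225 → min 225 | T₃..T₅: k=3: 0+210+11·3·5=375; k=4: 462+0+11·14·5=1232 → min 375.
Length 4: T₁..T₄: k=1: 0+225+17·3·14=939; k=2: 561+462+17·11·14=3641; k=3: 252+0+17·3·14=966 → min 939 | T₂..T₅: k=2: 0+375+3·11·5=540; k=3: 99+210+3·3·5=354; k=4: 225+0+3·14·5=435 → min 354.
Length 5: T₁..T₅: k=1: 0+354+17·3·5=609; k=2: 561+375+17·11·5=1871; k=3: 252+210+17·3·5=717; k=4: 939+0+17·14·5=2129 → min 609.
Optimal order: (T₁((T₂T₃)(T₄T₅))) with cost 609.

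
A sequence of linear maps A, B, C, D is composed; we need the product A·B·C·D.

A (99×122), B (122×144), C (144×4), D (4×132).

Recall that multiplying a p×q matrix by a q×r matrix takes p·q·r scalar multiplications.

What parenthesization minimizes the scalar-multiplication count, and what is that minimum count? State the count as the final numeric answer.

Adjacent pairs: AB = 99·122·144 = 1739232; BC = 122·144·4 = 70272; CD = 144·4·132 = 76032.
Length 3: A..C: k=1: 0+70272+99·122·4=118584; k=2: 1739232+0+99·144·4=1796256 → min 118584 | B..D: k=2: 0+76032+122·144·132=2395008; k=3: 70272+0+122·4·132=134688 → min 134688.
Length 4: A..D: k=1: 0+134688+99·122·132=1728984; k=2: 1739232+76032+99·144·132=3697056; k=3: 118584+0+99·4·132=170856 → min 170856.
Optimal parenthesization: ((A·(B·C))·D) with cost 170856.

170856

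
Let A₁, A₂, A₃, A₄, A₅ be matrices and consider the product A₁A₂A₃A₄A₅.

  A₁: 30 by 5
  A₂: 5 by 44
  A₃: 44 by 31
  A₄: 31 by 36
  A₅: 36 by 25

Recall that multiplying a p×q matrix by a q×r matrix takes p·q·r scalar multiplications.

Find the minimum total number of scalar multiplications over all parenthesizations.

20650

Adjacent pairs: A₁A₂ = 30·5·44 = 6600; A₂A₃ = 5·44·31 = 6820; A₃A₄ = 44·31·36 = 49104; A₄A₅ = 31·36·25 = 27900.
Length 3: A₁..A₃: k=1: 0+6820+30·5·31=11470; k=2: 6600+0+30·44·31=47520 → min 11470 | A₂..A₄: k=2: 0+49104+5·44·36=57024; k=3: 6820+0+5·31·36=12400 → min 12400 | A₃..A₅: k=3: 0+27900+44·31·25=62000; k=4: 49104+0+44·36·25=88704 → min 62000.
Length 4: A₁..A₄: k=1: 0+12400+30·5·36=17800; k=2: 6600+49104+30·44·36=103224; k=3: 11470+0+30·31·36=44950 → min 17800 | A₂..A₅: k=2: 0+62000+5·44·25=67500; k=3: 6820+27900+5·31·25=38595; k=4: 12400+0+5·36·25=16900 → min 16900.
Length 5: A₁..A₅: k=1: 0+16900+30·5·25=20650; k=2: 6600+62000+30·44·25=101600; k=3: 11470+27900+30·31·25=62620; k=4: 17800+0+30·36·25=44800 → min 20650.
Optimal order: (A₁(((A₂A₃)A₄)A₅)) with cost 20650.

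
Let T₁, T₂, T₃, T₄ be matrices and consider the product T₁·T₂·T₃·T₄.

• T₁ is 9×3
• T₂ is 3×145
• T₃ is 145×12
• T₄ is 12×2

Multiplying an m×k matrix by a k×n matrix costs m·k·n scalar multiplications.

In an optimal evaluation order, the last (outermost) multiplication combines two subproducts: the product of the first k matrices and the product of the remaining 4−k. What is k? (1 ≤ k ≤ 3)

Adjacent pairs: T₁T₂ = 9·3·145 = 3915; T₂T₃ = 3·145·12 = 5220; T₃T₄ = 145·12·2 = 3480.
Length 3: T₁..T₃: k=1: 0+5220+9·3·12=5544; k=2: 3915+0+9·145·12=19575 → min 5544 | T₂..T₄: k=2: 0+3480+3·145·2=4350; k=3: 5220+0+3·12·2=5292 → min 4350.
Top-level splits: k=1: (T₁..T₁)·(T₂..T₄) → 0+4350+9·3·2 = 4404; k=2: (T₁..T₂)·(T₃..T₄) → 3915+3480+9·145·2 = 10005; k=3: (T₁..T₃)·(T₄..T₄) → 5544+0+9·12·2 = 5760.
Best split is after T₁, i.e. k = 1.

1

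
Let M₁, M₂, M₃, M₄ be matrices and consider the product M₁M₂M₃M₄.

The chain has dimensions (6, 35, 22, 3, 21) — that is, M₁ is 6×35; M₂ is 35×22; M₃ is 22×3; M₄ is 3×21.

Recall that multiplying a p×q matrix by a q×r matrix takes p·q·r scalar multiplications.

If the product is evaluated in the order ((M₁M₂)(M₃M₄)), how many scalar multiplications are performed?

8778

(M₁M₂): 6×35 by 35×22 → 6×22, cost 6·35·22 = 4620
(M₃M₄): 22×3 by 3×21 → 22×21, cost 22·3·21 = 1386
((M₁M₂)(M₃M₄)): 6×22 by 22×21 → 6×21, cost 6·22·21 = 2772; cumulative 8778
Total: 8778 scalar multiplications.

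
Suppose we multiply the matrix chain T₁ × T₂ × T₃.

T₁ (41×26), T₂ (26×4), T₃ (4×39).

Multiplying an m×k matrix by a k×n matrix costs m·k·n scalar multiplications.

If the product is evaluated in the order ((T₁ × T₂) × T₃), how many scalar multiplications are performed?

10660

(T₁ × T₂): 41×26 by 26×4 → 41×4, cost 41·26·4 = 4264
((T₁ × T₂) × T₃): 41×4 by 4×39 → 41×39, cost 41·4·39 = 6396; cumulative 10660
Total: 10660 scalar multiplications.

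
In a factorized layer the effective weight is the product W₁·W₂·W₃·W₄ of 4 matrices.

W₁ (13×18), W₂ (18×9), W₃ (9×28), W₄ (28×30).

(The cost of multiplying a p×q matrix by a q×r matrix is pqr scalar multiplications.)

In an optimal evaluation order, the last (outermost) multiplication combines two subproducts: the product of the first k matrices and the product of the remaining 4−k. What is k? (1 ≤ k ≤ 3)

2

Adjacent pairs: W₁W₂ = 13·18·9 = 2106; W₂W₃ = 18·9·28 = 4536; W₃W₄ = 9·28·30 = 7560.
Length 3: W₁..W₃: k=1: 0+4536+13·18·28=11088; k=2: 2106+0+13·9·28=5382 → min 5382 | W₂..W₄: k=2: 0+7560+18·9·30=12420; k=3: 4536+0+18·28·30=19656 → min 12420.
Top-level splits: k=1: (W₁..W₁)·(W₂..W₄) → 0+12420+13·18·30 = 19440; k=2: (W₁..W₂)·(W₃..W₄) → 2106+7560+13·9·30 = 13176; k=3: (W₁..W₃)·(W₄..W₄) → 5382+0+13·28·30 = 16302.
Best split is after W₂, i.e. k = 2.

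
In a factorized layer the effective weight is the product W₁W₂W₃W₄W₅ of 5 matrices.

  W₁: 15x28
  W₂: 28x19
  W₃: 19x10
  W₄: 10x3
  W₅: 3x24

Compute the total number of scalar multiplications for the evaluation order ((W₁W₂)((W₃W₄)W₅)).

(W₁W₂): 15×28 by 28×19 → 15×19, cost 15·28·19 = 7980
(W₃W₄): 19×10 by 10×3 → 19×3, cost 19·10·3 = 570
((W₃W₄)W₅): 19×3 by 3×24 → 19×24, cost 19·3·24 = 1368; cumulative 1938
((W₁W₂)((W₃W₄)W₅)): 15×19 by 19×24 → 15×24, cost 15·19·24 = 6840; cumulative 16758
Total: 16758 scalar multiplications.

16758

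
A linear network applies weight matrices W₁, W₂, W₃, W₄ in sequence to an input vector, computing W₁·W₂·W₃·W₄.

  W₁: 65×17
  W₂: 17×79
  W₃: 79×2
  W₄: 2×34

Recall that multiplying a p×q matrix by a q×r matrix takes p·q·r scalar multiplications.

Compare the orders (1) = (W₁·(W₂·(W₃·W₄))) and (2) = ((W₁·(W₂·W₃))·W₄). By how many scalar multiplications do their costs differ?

79288

Order (1) = (W₁·(W₂·(W₃·W₄))): (W₃·W₄): 79×2 by 2×34 → 79×34, cost 79·2·34 = 5372; (W₂·(W₃·W₄)): 17×79 by 79×34 → 17×34, cost 17·79·34 = 45662; cumulative 51034; (W₁·(W₂·(W₃·W₄))): 65×17 by 17×34 → 65×34, cost 65·17·34 = 37570; cumulative 88604. Total 88604.
Order (2) = ((W₁·(W₂·W₃))·W₄): (W₂·W₃): 17×79 by 79×2 → 17×2, cost 17·79·2 = 2686; (W₁·(W₂·W₃)): 65×17 by 17×2 → 65×2, cost 65·17·2 = 2210; cumulative 4896; ((W₁·(W₂·W₃))·W₄): 65×2 by 2×34 → 65×34, cost 65·2·34 = 4420; cumulative 9316. Total 9316.
Difference: |88604 − 9316| = 79288.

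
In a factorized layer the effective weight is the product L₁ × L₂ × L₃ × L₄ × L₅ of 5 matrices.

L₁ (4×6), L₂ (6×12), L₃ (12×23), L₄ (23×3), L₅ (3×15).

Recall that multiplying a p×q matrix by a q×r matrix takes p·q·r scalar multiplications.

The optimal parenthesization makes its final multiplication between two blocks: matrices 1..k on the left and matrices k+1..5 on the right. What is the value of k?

Adjacent pairs: L₁L₂ = 4·6·12 = 288; L₂L₃ = 6·12·23 = 1656; L₃L₄ = 12·23·3 = 828; L₄L₅ = 23·3·15 = 1035.
Length 3: L₁..L₃: k=1: 0+1656+4·6·23=2208; k=2: 288+0+4·12·23=1392 → min 1392 | L₂..L₄: k=2: 0+828+6·12·3=1044; k=3: 1656+0+6·23·3=2070 → min 1044 | L₃..L₅: k=3: 0+1035+12·23·15=5175; k=4: 828+0+12·3·15=1368 → min 1368.
Length 4: L₁..L₄: k=1: 0+1044+4·6·3=1116; k=2: 288+828+4·12·3=1260; k=3: 1392+0+4·23·3=1668 → min 1116 | L₂..L₅: k=2: 0+1368+6·12·15=2448; k=3: 1656+1035+6·23·15=4761; k=4: 1044+0+6·3·15=1314 → min 1314.
Top-level splits: k=1: (L₁..L₁)·(L₂..L₅) → 0+1314+4·6·15 = 1674; k=2: (L₁..L₂)·(L₃..L₅) → 288+1368+4·12·15 = 2376; k=3: (L₁..L₃)·(L₄..L₅) → 1392+1035+4·23·15 = 3807; k=4: (L₁..L₄)·(L₅..L₅) → 1116+0+4·3·15 = 1296.
Best split is after L₄, i.e. k = 4.

4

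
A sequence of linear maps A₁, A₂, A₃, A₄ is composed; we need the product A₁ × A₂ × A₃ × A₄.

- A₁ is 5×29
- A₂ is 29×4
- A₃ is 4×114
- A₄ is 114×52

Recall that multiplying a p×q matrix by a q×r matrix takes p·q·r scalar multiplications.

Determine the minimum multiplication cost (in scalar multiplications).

25332

Adjacent pairs: A₁A₂ = 5·29·4 = 580; A₂A₃ = 29·4·114 = 13224; A₃A₄ = 4·114·52 = 23712.
Length 3: A₁..A₃: k=1: 0+13224+5·29·114=29754; k=2: 580+0+5·4·114=2860 → min 2860 | A₂..A₄: k=2: 0+23712+29·4·52=29744; k=3: 13224+0+29·114·52=185136 → min 29744.
Length 4: A₁..A₄: k=1: 0+29744+5·29·52=37284; k=2: 580+23712+5·4·52=25332; k=3: 2860+0+5·114·52=32500 → min 25332.
Optimal order: ((A₁ × A₂) × (A₃ × A₄)) with cost 25332.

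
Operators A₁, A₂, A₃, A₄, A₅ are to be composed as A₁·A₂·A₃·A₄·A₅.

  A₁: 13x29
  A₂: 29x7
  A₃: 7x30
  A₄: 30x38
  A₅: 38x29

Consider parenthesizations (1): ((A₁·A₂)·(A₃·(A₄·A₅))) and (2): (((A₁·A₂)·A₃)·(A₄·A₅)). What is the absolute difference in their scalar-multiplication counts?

Order (1) = ((A₁·A₂)·(A₃·(A₄·A₅))): (A₁·A₂): 13×29 by 29×7 → 13×7, cost 13·29·7 = 2639; (A₄·A₅): 30×38 by 38×29 → 30×29, cost 30·38·29 = 33060; (A₃·(A₄·A₅)): 7×30 by 30×29 → 7×29, cost 7·30·29 = 6090; cumulative 39150; ((A₁·A₂)·(A₃·(A₄·A₅))): 13×7 by 7×29 → 13×29, cost 13·7·29 = 2639; cumulative 44428. Total 44428.
Order (2) = (((A₁·A₂)·A₃)·(A₄·A₅)): (A₁·A₂): 13×29 by 29×7 → 13×7, cost 13·29·7 = 2639; ((A₁·A₂)·A₃): 13×7 by 7×30 → 13×30, cost 13·7·30 = 2730; cumulative 5369; (A₄·A₅): 30×38 by 38×29 → 30×29, cost 30·38·29 = 33060; (((A₁·A₂)·A₃)·(A₄·A₅)): 13×30 by 30×29 → 13×29, cost 13·30·29 = 11310; cumulative 49739. Total 49739.
Difference: |44428 − 49739| = 5311.

5311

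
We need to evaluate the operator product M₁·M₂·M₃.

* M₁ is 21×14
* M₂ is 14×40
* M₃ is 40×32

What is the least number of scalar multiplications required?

27328

Order (M₁·(M₂·M₃)): (M₂·M₃): 14×40 by 40×32 → 14×32, cost 14·40·32 = 17920; (M₁·(M₂·M₃)): 21×14 by 14×32 → 21×32, cost 21·14·32 = 9408; cumulative 27328. Total 27328.
Order ((M₁·M₂)·M₃): (M₁·M₂): 21×14 by 14×40 → 21×40, cost 21·14·40 = 11760; ((M₁·M₂)·M₃): 21×40 by 40×32 → 21×32, cost 21·40·32 = 26880; cumulative 38640. Total 38640.
Minimum: 27328.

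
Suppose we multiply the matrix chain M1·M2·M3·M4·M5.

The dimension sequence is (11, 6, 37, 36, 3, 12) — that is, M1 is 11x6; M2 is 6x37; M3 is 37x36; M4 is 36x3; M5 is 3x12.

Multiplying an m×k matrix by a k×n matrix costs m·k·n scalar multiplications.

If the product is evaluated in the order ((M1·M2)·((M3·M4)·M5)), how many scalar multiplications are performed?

(M1·M2): 11×6 by 6×37 → 11×37, cost 11·6·37 = 2442
(M3·M4): 37×36 by 36×3 → 37×3, cost 37·36·3 = 3996
((M3·M4)·M5): 37×3 by 3×12 → 37×12, cost 37·3·12 = 1332; cumulative 5328
((M1·M2)·((M3·M4)·M5)): 11×37 by 37×12 → 11×12, cost 11·37·12 = 4884; cumulative 12654
Total: 12654 scalar multiplications.

12654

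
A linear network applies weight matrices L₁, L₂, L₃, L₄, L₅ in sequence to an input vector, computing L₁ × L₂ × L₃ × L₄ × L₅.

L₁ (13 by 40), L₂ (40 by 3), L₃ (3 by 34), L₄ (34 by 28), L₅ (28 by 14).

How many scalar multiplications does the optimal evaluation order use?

6138

Adjacent pairs: L₁L₂ = 13·40·3 = 1560; L₂L₃ = 40·3·34 = 4080; L₃L₄ = 3·34·28 = 2856; L₄L₅ = 34·28·14 = 13328.
Length 3: L₁..L₃: k=1: 0+4080+13·40·34=21760; k=2: 1560+0+13·3·34=2886 → min 2886 | L₂..L₄: k=2: 0+2856+40·3·28=6216; k=3: 4080+0+40·34·28=42160 → min 6216 | L₃..L₅: k=3: 0+13328+3·34·14=14756; k=4: 2856+0+3·28·14=4032 → min 4032.
Length 4: L₁..L₄: k=1: 0+6216+13·40·28=20776; k=2: 1560+2856+13·3·28=5508; k=3: 2886+0+13·34·28=15262 → min 5508 | L₂..L₅: k=2: 0+4032+40·3·14=5712; k=3: 4080+13328+40·34·14=36448; k=4: 6216+0+40·28·14=21896 → min 5712.
Length 5: L₁..L₅: k=1: 0+5712+13·40·14=12992; k=2: 1560+4032+13·3·14=6138; k=3: 2886+13328+13·34·14=22402; k=4: 5508+0+13·28·14=10604 → min 6138.
Optimal order: ((L₁ × L₂) × ((L₃ × L₄) × L₅)) with cost 6138.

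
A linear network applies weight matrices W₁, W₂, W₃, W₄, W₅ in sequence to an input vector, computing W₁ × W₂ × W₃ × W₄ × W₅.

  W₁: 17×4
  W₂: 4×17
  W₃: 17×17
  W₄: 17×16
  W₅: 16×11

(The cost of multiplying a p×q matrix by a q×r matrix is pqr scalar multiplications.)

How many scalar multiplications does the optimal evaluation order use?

3696

Adjacent pairs: W₁W₂ = 17·4·17 = 1156; W₂W₃ = 4·17·17 = 1156; W₃W₄ = 17·17·16 = 4624; W₄W₅ = 17·16·11 = 2992.
Length 3: W₁..W₃: k=1: 0+1156+17·4·17=2312; k=2: 1156+0+17·17·17=6069 → min 2312 | W₂..W₄: k=2: 0+4624+4·17·16=5712; k=3: 1156+0+4·17·16=2244 → min 2244 | W₃..W₅: k=3: 0+2992+17·17·11=6171; k=4: 4624+0+17·16·11=7616 → min 6171.
Length 4: W₁..W₄: k=1: 0+2244+17·4·16=3332; k=2: 1156+4624+17·17·16=10404; k=3: 2312+0+17·17·16=6936 → min 3332 | W₂..W₅: k=2: 0+6171+4·17·11=6919; k=3: 1156+2992+4·17·11=4896; k=4: 2244+0+4·16·11=2948 → min 2948.
Length 5: W₁..W₅: k=1: 0+2948+17·4·11=3696; k=2: 1156+6171+17·17·11=10506; k=3: 2312+2992+17·17·11=8483; k=4: 3332+0+17·16·11=6324 → min 3696.
Optimal order: (W₁ × (((W₂ × W₃) × W₄) × W₅)) with cost 3696.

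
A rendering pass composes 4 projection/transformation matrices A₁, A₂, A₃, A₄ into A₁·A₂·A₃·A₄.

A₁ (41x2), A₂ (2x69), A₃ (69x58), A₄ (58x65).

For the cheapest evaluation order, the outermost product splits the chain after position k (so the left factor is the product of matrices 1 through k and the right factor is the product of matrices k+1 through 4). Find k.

Adjacent pairs: A₁A₂ = 41·2·69 = 5658; A₂A₃ = 2·69·58 = 8004; A₃A₄ = 69·58·65 = 260130.
Length 3: A₁..A₃: k=1: 0+8004+41·2·58=12760; k=2: 5658+0+41·69·58=169740 → min 12760 | A₂..A₄: k=2: 0+260130+2·69·65=269100; k=3: 8004+0+2·58·65=15544 → min 15544.
Top-level splits: k=1: (A₁..A₁)·(A₂..A₄) → 0+15544+41·2·65 = 20874; k=2: (A₁..A₂)·(A₃..A₄) → 5658+260130+41·69·65 = 449673; k=3: (A₁..A₃)·(A₄..A₄) → 12760+0+41·58·65 = 167330.
Best split is after A₁, i.e. k = 1.

1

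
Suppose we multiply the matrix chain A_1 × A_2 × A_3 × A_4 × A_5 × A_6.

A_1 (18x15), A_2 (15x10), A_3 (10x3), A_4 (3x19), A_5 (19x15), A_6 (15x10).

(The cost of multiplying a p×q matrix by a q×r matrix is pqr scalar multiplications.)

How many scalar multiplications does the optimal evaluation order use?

Adjacent pairs: A_1A_2 = 18·15·10 = 2700; A_2A_3 = 15·10·3 = 450; A_3A_4 = 10·3·19 = 570; A_4A_5 = 3·19·15 = 855; A_5A_6 = 19·15·10 = 2850.
Length 3: A_1..A_3: k=1: 0+450+18·15·3=1260; k=2: 2700+0+18·10·3=3240 → min 1260 | A_2..A_4: k=2: 0+570+15·10·19=3420; k=3: 450+0+15·3·19=1305 → min 1305 | A_3..A_5: k=3: 0+855+10·3·15=1305; k=4: 570+0+10·19·15=3420 → min 1305 | A_4..A_6: k=4: 0+2850+3·19·10=3420; k=5: 855+0+3·15·10=1305 → min 1305.
Length 4: A_1..A_4: k=1: 0+1305+18·15·19=6435; k=2: 2700+570+18·10·19=6690; k=3: 1260+0+18·3·19=2286 → min 2286 | A_2..A_5: k=2: 0+1305+15·10·15=3555; k=3: 450+855+15·3·15=1980; k=4: 1305+0+15·19·15=5580 → min 1980 | A_3..A_6: k=3: 0+1305+10·3·10=1605; k=4: 570+2850+10·19·10=5320; k=5: 1305+0+10·15·10=2805 → min 1605.
Length 5: A_1..A_5: k=1: 0+1980+18·15·15=6030; k=2: 2700+1305+18·10·15=6705; k=3: 1260+855+18·3·15=2925; k=4: 2286+0+18·19·15=7416 → min 2925 | A_2..A_6: k=2: 0+1605+15·10·10=3105; k=3: 450+1305+15·3·10=2205; k=4: 1305+2850+15·19·10=7005; k=5: 1980+0+15·15·10=4230 → min 2205.
Length 6: A_1..A_6: k=1: 0+2205+18·15·10=4905; k=2: 2700+1605+18·10·10=6105; k=3: 1260+1305+18·3·10=3105; k=4: 2286+2850+18·19·10=8556; k=5: 2925+0+18·15·10=5625 → min 3105.
Optimal order: ((A_1 × (A_2 × A_3)) × ((A_4 × A_5) × A_6)) with cost 3105.

3105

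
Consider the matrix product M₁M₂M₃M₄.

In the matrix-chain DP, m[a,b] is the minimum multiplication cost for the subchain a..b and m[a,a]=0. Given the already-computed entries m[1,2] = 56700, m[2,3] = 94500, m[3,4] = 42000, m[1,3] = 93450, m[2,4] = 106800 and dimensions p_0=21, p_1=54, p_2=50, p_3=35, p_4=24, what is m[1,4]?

m[1,4] = min over k∈[1,3] of m[1,k]+m[k+1,4]+p_{0}·p_k·p_{4}.
k=1: 0 + 106800 + 21·54·24 = 134016; k=2: 56700 + 42000 + 21·50·24 = 123900; k=3: 93450 + 0 + 21·35·24 = 111090.
Minimum: 111090 at k=3.

111090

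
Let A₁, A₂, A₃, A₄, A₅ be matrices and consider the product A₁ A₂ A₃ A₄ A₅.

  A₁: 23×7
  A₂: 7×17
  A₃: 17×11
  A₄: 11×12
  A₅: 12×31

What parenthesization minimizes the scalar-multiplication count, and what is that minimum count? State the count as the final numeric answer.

9828

Adjacent pairs: A₁A₂ = 23·7·17 = 2737; A₂A₃ = 7·17·11 = 1309; A₃A₄ = 17·11·12 = 2244; A₄A₅ = 11·12·31 = 4092.
Length 3: A₁..A₃: k=1: 0+1309+23·7·11=3080; k=2: 2737+0+23·17·11=7038 → min 3080 | A₂..A₄: k=2: 0+2244+7·17·12=3672; k=3: 1309+0+7·11·12=2233 → min 2233 | A₃..A₅: k=3: 0+4092+17·11·31=9889; k=4: 2244+0+17·12·31=8568 → min 8568.
Length 4: A₁..A₄: k=1: 0+2233+23·7·12=4165; k=2: 2737+2244+23·17·12=9673; k=3: 3080+0+23·11·12=6116 → min 4165 | A₂..A₅: k=2: 0+8568+7·17·31=12257; k=3: 1309+4092+7·11·31=7788; k=4: 2233+0+7·12·31=4837 → min 4837.
Length 5: A₁..A₅: k=1: 0+4837+23·7·31=9828; k=2: 2737+8568+23·17·31=23426; k=3: 3080+4092+23·11·31=15015; k=4: 4165+0+23·12·31=12721 → min 9828.
Optimal parenthesization: (A₁ (((A₂ A₃) A₄) A₅)) with cost 9828.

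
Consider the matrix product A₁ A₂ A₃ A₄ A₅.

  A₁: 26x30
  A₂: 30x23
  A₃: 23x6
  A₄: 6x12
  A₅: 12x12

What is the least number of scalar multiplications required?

Adjacent pairs: A₁A₂ = 26·30·23 = 17940; A₂A₃ = 30·23·6 = 4140; A₃A₄ = 23·6·12 = 1656; A₄A₅ = 6·12·12 = 864.
Length 3: A₁..A₃: k=1: 0+4140+26·30·6=8820; k=2: 17940+0+26·23·6=21528 → min 8820 | A₂..A₄: k=2: 0+1656+30·23·12=9936; k=3: 4140+0+30·6·12=6300 → min 6300 | A₃..A₅: k=3: 0+864+23·6·12=2520; k=4: 1656+0+23·12·12=4968 → min 2520.
Length 4: A₁..A₄: k=1: 0+6300+26·30·12=15660; k=2: 17940+1656+26·23·12=26772; k=3: 8820+0+26·6·12=10692 → min 10692 | A₂..A₅: k=2: 0+2520+30·23·12=10800; k=3: 4140+864+30·6·12=7164; k=4: 6300+0+30·12·12=10620 → min 7164.
Length 5: A₁..A₅: k=1: 0+7164+26·30·12=16524; k=2: 17940+2520+26·23·12=27636; k=3: 8820+864+26·6·12=11556; k=4: 10692+0+26·12·12=14436 → min 11556.
Optimal order: ((A₁ (A₂ A₃)) (A₄ A₅)) with cost 11556.

11556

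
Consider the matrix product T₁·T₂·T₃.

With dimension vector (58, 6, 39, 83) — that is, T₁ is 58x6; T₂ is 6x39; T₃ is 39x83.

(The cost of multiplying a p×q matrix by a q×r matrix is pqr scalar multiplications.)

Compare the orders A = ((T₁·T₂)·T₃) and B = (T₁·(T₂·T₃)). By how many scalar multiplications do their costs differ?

Order A = ((T₁·T₂)·T₃): (T₁·T₂): 58×6 by 6×39 → 58×39, cost 58·6·39 = 13572; ((T₁·T₂)·T₃): 58×39 by 39×83 → 58×83, cost 58·39·83 = 187746; cumulative 201318. Total 201318.
Order B = (T₁·(T₂·T₃)): (T₂·T₃): 6×39 by 39×83 → 6×83, cost 6·39·83 = 19422; (T₁·(T₂·T₃)): 58×6 by 6×83 → 58×83, cost 58·6·83 = 28884; cumulative 48306. Total 48306.
Difference: |201318 − 48306| = 153012.

153012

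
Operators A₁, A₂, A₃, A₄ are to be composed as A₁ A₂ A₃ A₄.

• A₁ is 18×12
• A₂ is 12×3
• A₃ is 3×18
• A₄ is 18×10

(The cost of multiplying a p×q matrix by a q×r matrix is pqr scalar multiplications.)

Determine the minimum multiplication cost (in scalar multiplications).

Adjacent pairs: A₁A₂ = 18·12·3 = 648; A₂A₃ = 12·3·18 = 648; A₃A₄ = 3·18·10 = 540.
Length 3: A₁..A₃: k=1: 0+648+18·12·18=4536; k=2: 648+0+18·3·18=1620 → min 1620 | A₂..A₄: k=2: 0+540+12·3·10=900; k=3: 648+0+12·18·10=2808 → min 900.
Length 4: A₁..A₄: k=1: 0+900+18·12·10=3060; k=2: 648+540+18·3·10=1728; k=3: 1620+0+18·18·10=4860 → min 1728.
Optimal order: ((A₁ A₂) (A₃ A₄)) with cost 1728.

1728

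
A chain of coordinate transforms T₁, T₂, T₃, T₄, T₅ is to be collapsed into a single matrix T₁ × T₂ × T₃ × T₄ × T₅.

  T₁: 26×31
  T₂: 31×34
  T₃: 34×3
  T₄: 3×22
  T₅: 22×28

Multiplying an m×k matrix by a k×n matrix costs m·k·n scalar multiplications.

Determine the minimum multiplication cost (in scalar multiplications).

Adjacent pairs: T₁T₂ = 26·31·34 = 27404; T₂T₃ = 31·34·3 = 3162; T₃T₄ = 34·3·22 = 2244; T₄T₅ = 3·22·28 = 1848.
Length 3: T₁..T₃: k=1: 0+3162+26·31·3=5580; k=2: 27404+0+26·34·3=30056 → min 5580 | T₂..T₄: k=2: 0+2244+31·34·22=25432; k=3: 3162+0+31·3·22=5208 → min 5208 | T₃..T₅: k=3: 0+1848+34·3·28=4704; k=4: 2244+0+34·22·28=23188 → min 4704.
Length 4: T₁..T₄: k=1: 0+5208+26·31·22=22940; k=2: 27404+2244+26·34·22=49096; k=3: 5580+0+26·3·22=7296 → min 7296 | T₂..T₅: k=2: 0+4704+31·34·28=34216; k=3: 3162+1848+31·3·28=7614; k=4: 5208+0+31·22·28=24304 → min 7614.
Length 5: T₁..T₅: k=1: 0+7614+26·31·28=30182; k=2: 27404+4704+26·34·28=56860; k=3: 5580+1848+26·3·28=9612; k=4: 7296+0+26·22·28=23312 → min 9612.
Optimal order: ((T₁ × (T₂ × T₃)) × (T₄ × T₅)) with cost 9612.

9612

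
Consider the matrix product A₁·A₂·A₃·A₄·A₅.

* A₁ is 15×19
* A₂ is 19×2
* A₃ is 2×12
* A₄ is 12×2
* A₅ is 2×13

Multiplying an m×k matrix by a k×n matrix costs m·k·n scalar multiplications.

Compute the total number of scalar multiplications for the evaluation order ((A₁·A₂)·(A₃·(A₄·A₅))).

(A₁·A₂): 15×19 by 19×2 → 15×2, cost 15·19·2 = 570
(A₄·A₅): 12×2 by 2×13 → 12×13, cost 12·2·13 = 312
(A₃·(A₄·A₅)): 2×12 by 12×13 → 2×13, cost 2·12·13 = 312; cumulative 624
((A₁·A₂)·(A₃·(A₄·A₅))): 15×2 by 2×13 → 15×13, cost 15·2·13 = 390; cumulative 1584
Total: 1584 scalar multiplications.

1584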